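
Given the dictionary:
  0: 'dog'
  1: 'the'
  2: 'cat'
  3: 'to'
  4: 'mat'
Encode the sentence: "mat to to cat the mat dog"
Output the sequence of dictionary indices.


Look up each word in the dictionary:
  'mat' -> 4
  'to' -> 3
  'to' -> 3
  'cat' -> 2
  'the' -> 1
  'mat' -> 4
  'dog' -> 0

Encoded: [4, 3, 3, 2, 1, 4, 0]


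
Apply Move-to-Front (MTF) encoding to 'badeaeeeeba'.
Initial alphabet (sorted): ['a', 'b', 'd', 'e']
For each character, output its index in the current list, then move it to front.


MTF encoding:
'b': index 1 in ['a', 'b', 'd', 'e'] -> ['b', 'a', 'd', 'e']
'a': index 1 in ['b', 'a', 'd', 'e'] -> ['a', 'b', 'd', 'e']
'd': index 2 in ['a', 'b', 'd', 'e'] -> ['d', 'a', 'b', 'e']
'e': index 3 in ['d', 'a', 'b', 'e'] -> ['e', 'd', 'a', 'b']
'a': index 2 in ['e', 'd', 'a', 'b'] -> ['a', 'e', 'd', 'b']
'e': index 1 in ['a', 'e', 'd', 'b'] -> ['e', 'a', 'd', 'b']
'e': index 0 in ['e', 'a', 'd', 'b'] -> ['e', 'a', 'd', 'b']
'e': index 0 in ['e', 'a', 'd', 'b'] -> ['e', 'a', 'd', 'b']
'e': index 0 in ['e', 'a', 'd', 'b'] -> ['e', 'a', 'd', 'b']
'b': index 3 in ['e', 'a', 'd', 'b'] -> ['b', 'e', 'a', 'd']
'a': index 2 in ['b', 'e', 'a', 'd'] -> ['a', 'b', 'e', 'd']


Output: [1, 1, 2, 3, 2, 1, 0, 0, 0, 3, 2]


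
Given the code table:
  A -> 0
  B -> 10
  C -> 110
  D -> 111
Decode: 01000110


Decoding:
0 -> A
10 -> B
0 -> A
0 -> A
110 -> C


Result: ABAAC


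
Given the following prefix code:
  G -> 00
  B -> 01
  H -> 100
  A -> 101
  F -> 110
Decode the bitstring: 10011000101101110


Decoding step by step:
Bits 100 -> H
Bits 110 -> F
Bits 00 -> G
Bits 101 -> A
Bits 101 -> A
Bits 110 -> F


Decoded message: HFGAAF


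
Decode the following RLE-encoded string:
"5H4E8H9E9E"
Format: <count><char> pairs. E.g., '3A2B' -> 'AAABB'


Expanding each <count><char> pair:
  5H -> 'HHHHH'
  4E -> 'EEEE'
  8H -> 'HHHHHHHH'
  9E -> 'EEEEEEEEE'
  9E -> 'EEEEEEEEE'

Decoded = HHHHHEEEEHHHHHHHHEEEEEEEEEEEEEEEEEE


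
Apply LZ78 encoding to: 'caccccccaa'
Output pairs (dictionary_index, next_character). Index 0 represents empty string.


LZ78 encoding steps:
Dictionary: {0: ''}
Step 1: w='' (idx 0), next='c' -> output (0, 'c'), add 'c' as idx 1
Step 2: w='' (idx 0), next='a' -> output (0, 'a'), add 'a' as idx 2
Step 3: w='c' (idx 1), next='c' -> output (1, 'c'), add 'cc' as idx 3
Step 4: w='cc' (idx 3), next='c' -> output (3, 'c'), add 'ccc' as idx 4
Step 5: w='c' (idx 1), next='a' -> output (1, 'a'), add 'ca' as idx 5
Step 6: w='a' (idx 2), end of input -> output (2, '')


Encoded: [(0, 'c'), (0, 'a'), (1, 'c'), (3, 'c'), (1, 'a'), (2, '')]


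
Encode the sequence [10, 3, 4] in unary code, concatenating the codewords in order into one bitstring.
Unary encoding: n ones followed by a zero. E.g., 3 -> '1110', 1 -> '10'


Encode each number as n ones followed by a terminating 0:
  10 -> 11111111110 (11 bits)
  3 -> 1110 (4 bits)
  4 -> 11110 (5 bits)
Total length = 11 + 4 + 5 = 20 bits.

Unary([10, 3, 4]) = 11111111110111011110 (20 bits)


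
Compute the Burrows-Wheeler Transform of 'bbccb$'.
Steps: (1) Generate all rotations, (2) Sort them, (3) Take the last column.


Rotations (sorted):
  0: $bbccb -> last char: b
  1: b$bbcc -> last char: c
  2: bbccb$ -> last char: $
  3: bccb$b -> last char: b
  4: cb$bbc -> last char: c
  5: ccb$bb -> last char: b


BWT = bc$bcb


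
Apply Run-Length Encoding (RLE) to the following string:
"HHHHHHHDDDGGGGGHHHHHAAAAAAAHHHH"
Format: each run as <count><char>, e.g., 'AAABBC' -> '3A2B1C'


Scanning runs left to right:
  i=0: run of 'H' x 7 -> '7H'
  i=7: run of 'D' x 3 -> '3D'
  i=10: run of 'G' x 5 -> '5G'
  i=15: run of 'H' x 5 -> '5H'
  i=20: run of 'A' x 7 -> '7A'
  i=27: run of 'H' x 4 -> '4H'

RLE = 7H3D5G5H7A4H


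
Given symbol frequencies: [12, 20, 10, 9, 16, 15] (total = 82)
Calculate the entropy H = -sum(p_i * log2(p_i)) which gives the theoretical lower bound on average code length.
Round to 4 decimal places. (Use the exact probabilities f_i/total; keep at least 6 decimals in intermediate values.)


Per-symbol terms -p_i * log2(p_i) with p_i = f_i/82:
  p = 12/82 = 0.146341: log2(p) = -2.772590, -p*log2(p) = 0.405745
  p = 20/82 = 0.243902: log2(p) = -2.035624, -p*log2(p) = 0.496494
  p = 10/82 = 0.121951: log2(p) = -3.035624, -p*log2(p) = 0.370198
  p = 9/82 = 0.109756: log2(p) = -3.187627, -p*log2(p) = 0.349862
  p = 16/82 = 0.195122: log2(p) = -2.357552, -p*log2(p) = 0.460010
  p = 15/82 = 0.182927: log2(p) = -2.450661, -p*log2(p) = 0.448292
H = 0.405745 + 0.496494 + 0.370198 + 0.349862 + 0.460010 + 0.448292 = 2.530601

H = 2.5306 bits/symbol


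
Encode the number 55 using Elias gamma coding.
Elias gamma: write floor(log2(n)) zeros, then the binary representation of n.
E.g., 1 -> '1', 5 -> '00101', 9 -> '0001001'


num_bits = floor(log2(55)) + 1 = 6
leading_zeros = num_bits - 1 = 5
binary(55) = 110111

Elias gamma(55) = '00000' + '110111' = 00000110111 (11 bits)


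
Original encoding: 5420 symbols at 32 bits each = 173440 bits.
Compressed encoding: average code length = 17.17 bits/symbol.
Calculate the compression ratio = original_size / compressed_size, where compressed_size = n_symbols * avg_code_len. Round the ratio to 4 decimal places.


original_size = n_symbols * orig_bits = 5420 * 32 = 173440 bits
compressed_size = n_symbols * avg_code_len = 5420 * 17.17 = 93061.4 bits
ratio = original_size / compressed_size = 173440 / 93061.4 = 1.8637

Compression ratio = 1.8637


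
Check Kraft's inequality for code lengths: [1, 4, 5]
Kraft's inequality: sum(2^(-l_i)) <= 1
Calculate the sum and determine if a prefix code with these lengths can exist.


Sum = 2^(-1) + 2^(-4) + 2^(-5)
    = 0.5 + 0.0625 + 0.03125
    = 19/32 = 0.59375
Since 0.59375 <= 1, Kraft's inequality IS satisfied.
A prefix code with these lengths CAN exist.

Kraft sum = 0.59375. Satisfied.


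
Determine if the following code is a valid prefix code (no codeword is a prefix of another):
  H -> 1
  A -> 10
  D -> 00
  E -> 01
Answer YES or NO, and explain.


Checking each pair (does one codeword prefix another?):
  H='1' vs A='10': prefix -- VIOLATION

NO -- this is NOT a valid prefix code. H (1) is a prefix of A (10).


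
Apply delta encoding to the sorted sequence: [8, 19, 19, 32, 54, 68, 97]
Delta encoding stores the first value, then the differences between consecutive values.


First value: 8
Deltas:
  19 - 8 = 11
  19 - 19 = 0
  32 - 19 = 13
  54 - 32 = 22
  68 - 54 = 14
  97 - 68 = 29


Delta encoded: [8, 11, 0, 13, 22, 14, 29]


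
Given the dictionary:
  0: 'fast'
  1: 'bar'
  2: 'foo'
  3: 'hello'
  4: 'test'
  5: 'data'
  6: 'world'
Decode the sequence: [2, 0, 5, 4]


Look up each index in the dictionary:
  2 -> 'foo'
  0 -> 'fast'
  5 -> 'data'
  4 -> 'test'

Decoded: "foo fast data test"


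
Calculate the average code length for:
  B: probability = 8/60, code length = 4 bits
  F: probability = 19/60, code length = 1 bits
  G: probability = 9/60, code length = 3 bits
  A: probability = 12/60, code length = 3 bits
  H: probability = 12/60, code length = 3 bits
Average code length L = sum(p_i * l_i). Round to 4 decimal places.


Weighted contributions p_i * l_i:
  B: (8/60) * 4 = 32/60
  F: (19/60) * 1 = 19/60
  G: (9/60) * 3 = 27/60
  A: (12/60) * 3 = 36/60
  H: (12/60) * 3 = 36/60
Sum = (32 + 19 + 27 + 36 + 36)/60 = 150/60

L = 150/60 = 2.5000 bits/symbol


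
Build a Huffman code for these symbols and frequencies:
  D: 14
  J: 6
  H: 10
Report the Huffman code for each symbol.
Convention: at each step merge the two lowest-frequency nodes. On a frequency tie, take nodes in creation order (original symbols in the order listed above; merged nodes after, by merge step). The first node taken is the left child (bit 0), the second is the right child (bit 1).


Huffman tree construction:
Step 1: Merge J(6) + H(10) = 16
Step 2: Merge D(14) + (J+H)(16) = 30
Read each symbol's code off the tree from the root (left child = 0, right child = 1).

Codes:
  D: 0 (length 1)
  J: 10 (length 2)
  H: 11 (length 2)
Average code length: 46/30 = 1.5333 bits/symbol


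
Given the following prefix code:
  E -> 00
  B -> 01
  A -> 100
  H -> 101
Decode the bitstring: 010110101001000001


Decoding step by step:
Bits 01 -> B
Bits 01 -> B
Bits 101 -> H
Bits 01 -> B
Bits 00 -> E
Bits 100 -> A
Bits 00 -> E
Bits 01 -> B


Decoded message: BBHBEAEB


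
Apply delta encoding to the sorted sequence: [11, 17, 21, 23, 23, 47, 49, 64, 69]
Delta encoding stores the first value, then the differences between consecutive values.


First value: 11
Deltas:
  17 - 11 = 6
  21 - 17 = 4
  23 - 21 = 2
  23 - 23 = 0
  47 - 23 = 24
  49 - 47 = 2
  64 - 49 = 15
  69 - 64 = 5


Delta encoded: [11, 6, 4, 2, 0, 24, 2, 15, 5]


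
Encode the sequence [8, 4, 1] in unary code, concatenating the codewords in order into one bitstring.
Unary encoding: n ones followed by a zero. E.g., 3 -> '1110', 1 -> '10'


Encode each number as n ones followed by a terminating 0:
  8 -> 111111110 (9 bits)
  4 -> 11110 (5 bits)
  1 -> 10 (2 bits)
Total length = 9 + 5 + 2 = 16 bits.

Unary([8, 4, 1]) = 1111111101111010 (16 bits)


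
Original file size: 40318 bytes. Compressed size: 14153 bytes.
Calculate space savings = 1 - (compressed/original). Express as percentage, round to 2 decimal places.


ratio = compressed/original = 14153/40318 = 0.351034
savings = 1 - ratio = 1 - 0.351034 = 0.648966
as a percentage: 0.648966 * 100 = 64.9%

Space savings = 1 - 14153/40318 = 64.9%


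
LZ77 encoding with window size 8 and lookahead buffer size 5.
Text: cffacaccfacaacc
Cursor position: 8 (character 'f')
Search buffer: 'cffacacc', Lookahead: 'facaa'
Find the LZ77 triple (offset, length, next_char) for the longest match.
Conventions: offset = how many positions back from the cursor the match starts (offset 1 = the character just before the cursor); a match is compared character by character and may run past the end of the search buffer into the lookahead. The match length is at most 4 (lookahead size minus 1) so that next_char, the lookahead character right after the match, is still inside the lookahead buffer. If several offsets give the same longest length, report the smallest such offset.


Try each offset into the search buffer:
  offset=1 (pos 7, char 'c'): match length 0
  offset=2 (pos 6, char 'c'): match length 0
  offset=3 (pos 5, char 'a'): match length 0
  offset=4 (pos 4, char 'c'): match length 0
  offset=5 (pos 3, char 'a'): match length 0
  offset=6 (pos 2, char 'f'): match length 4
  offset=7 (pos 1, char 'f'): match length 1
  offset=8 (pos 0, char 'c'): match length 0
Longest match has length 4 at offset 6.
next_char = character at position 8 + 4 = 12 -> 'a'

Best match: offset=6, length=4 (matching 'faca' starting at position 2)
LZ77 triple: (6, 4, 'a')


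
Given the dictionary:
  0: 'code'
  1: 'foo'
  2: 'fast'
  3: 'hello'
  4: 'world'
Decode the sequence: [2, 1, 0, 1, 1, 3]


Look up each index in the dictionary:
  2 -> 'fast'
  1 -> 'foo'
  0 -> 'code'
  1 -> 'foo'
  1 -> 'foo'
  3 -> 'hello'

Decoded: "fast foo code foo foo hello"


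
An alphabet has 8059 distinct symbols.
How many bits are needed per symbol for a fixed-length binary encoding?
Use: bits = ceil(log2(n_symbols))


log2(8059) = 12.9764
Bracket: 2^12 = 4096 < 8059 <= 2^13 = 8192
So ceil(log2(8059)) = 13

bits = ceil(log2(8059)) = ceil(12.9764) = 13 bits


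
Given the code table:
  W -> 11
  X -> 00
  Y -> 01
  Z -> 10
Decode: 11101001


Decoding:
11 -> W
10 -> Z
10 -> Z
01 -> Y


Result: WZZY


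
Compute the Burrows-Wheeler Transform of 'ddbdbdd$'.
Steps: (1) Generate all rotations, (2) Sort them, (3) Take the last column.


Rotations (sorted):
  0: $ddbdbdd -> last char: d
  1: bdbdd$dd -> last char: d
  2: bdd$ddbd -> last char: d
  3: d$ddbdbd -> last char: d
  4: dbdbdd$d -> last char: d
  5: dbdd$ddb -> last char: b
  6: dd$ddbdb -> last char: b
  7: ddbdbdd$ -> last char: $


BWT = dddddbb$


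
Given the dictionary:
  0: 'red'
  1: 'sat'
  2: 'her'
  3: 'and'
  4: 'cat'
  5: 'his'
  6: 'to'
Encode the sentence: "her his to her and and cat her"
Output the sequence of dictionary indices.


Look up each word in the dictionary:
  'her' -> 2
  'his' -> 5
  'to' -> 6
  'her' -> 2
  'and' -> 3
  'and' -> 3
  'cat' -> 4
  'her' -> 2

Encoded: [2, 5, 6, 2, 3, 3, 4, 2]


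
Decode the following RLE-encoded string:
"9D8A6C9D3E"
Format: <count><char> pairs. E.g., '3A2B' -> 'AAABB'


Expanding each <count><char> pair:
  9D -> 'DDDDDDDDD'
  8A -> 'AAAAAAAA'
  6C -> 'CCCCCC'
  9D -> 'DDDDDDDDD'
  3E -> 'EEE'

Decoded = DDDDDDDDDAAAAAAAACCCCCCDDDDDDDDDEEE


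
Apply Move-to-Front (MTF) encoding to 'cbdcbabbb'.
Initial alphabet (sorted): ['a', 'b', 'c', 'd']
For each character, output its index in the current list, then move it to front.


MTF encoding:
'c': index 2 in ['a', 'b', 'c', 'd'] -> ['c', 'a', 'b', 'd']
'b': index 2 in ['c', 'a', 'b', 'd'] -> ['b', 'c', 'a', 'd']
'd': index 3 in ['b', 'c', 'a', 'd'] -> ['d', 'b', 'c', 'a']
'c': index 2 in ['d', 'b', 'c', 'a'] -> ['c', 'd', 'b', 'a']
'b': index 2 in ['c', 'd', 'b', 'a'] -> ['b', 'c', 'd', 'a']
'a': index 3 in ['b', 'c', 'd', 'a'] -> ['a', 'b', 'c', 'd']
'b': index 1 in ['a', 'b', 'c', 'd'] -> ['b', 'a', 'c', 'd']
'b': index 0 in ['b', 'a', 'c', 'd'] -> ['b', 'a', 'c', 'd']
'b': index 0 in ['b', 'a', 'c', 'd'] -> ['b', 'a', 'c', 'd']


Output: [2, 2, 3, 2, 2, 3, 1, 0, 0]


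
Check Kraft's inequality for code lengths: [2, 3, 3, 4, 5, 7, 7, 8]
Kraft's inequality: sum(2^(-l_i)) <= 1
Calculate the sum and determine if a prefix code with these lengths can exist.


Sum = 2^(-2) + 2^(-3) + 2^(-3) + 2^(-4) + 2^(-5) + 2^(-7) + 2^(-7) + 2^(-8)
    = 0.25 + 0.125 + 0.125 + 0.0625 + 0.03125 + 0.0078125 + 0.0078125 + 0.00390625
    = 157/256 = 0.61328125
Since 0.61328125 <= 1, Kraft's inequality IS satisfied.
A prefix code with these lengths CAN exist.

Kraft sum = 0.61328125. Satisfied.


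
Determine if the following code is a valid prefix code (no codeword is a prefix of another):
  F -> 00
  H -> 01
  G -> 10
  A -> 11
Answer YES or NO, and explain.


Checking each pair (does one codeword prefix another?):
  F='00' vs H='01': no prefix
  F='00' vs G='10': no prefix
  F='00' vs A='11': no prefix
  H='01' vs F='00': no prefix
  H='01' vs G='10': no prefix
  H='01' vs A='11': no prefix
  G='10' vs F='00': no prefix
  G='10' vs H='01': no prefix
  G='10' vs A='11': no prefix
  A='11' vs F='00': no prefix
  A='11' vs H='01': no prefix
  A='11' vs G='10': no prefix
No violation found over all pairs.

YES -- this is a valid prefix code. No codeword is a prefix of any other codeword.


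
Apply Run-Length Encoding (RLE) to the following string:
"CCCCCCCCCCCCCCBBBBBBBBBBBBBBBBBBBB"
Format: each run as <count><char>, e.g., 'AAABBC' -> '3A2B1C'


Scanning runs left to right:
  i=0: run of 'C' x 14 -> '14C'
  i=14: run of 'B' x 20 -> '20B'

RLE = 14C20B


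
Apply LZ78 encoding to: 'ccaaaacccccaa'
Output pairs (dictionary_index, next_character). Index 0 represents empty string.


LZ78 encoding steps:
Dictionary: {0: ''}
Step 1: w='' (idx 0), next='c' -> output (0, 'c'), add 'c' as idx 1
Step 2: w='c' (idx 1), next='a' -> output (1, 'a'), add 'ca' as idx 2
Step 3: w='' (idx 0), next='a' -> output (0, 'a'), add 'a' as idx 3
Step 4: w='a' (idx 3), next='a' -> output (3, 'a'), add 'aa' as idx 4
Step 5: w='c' (idx 1), next='c' -> output (1, 'c'), add 'cc' as idx 5
Step 6: w='cc' (idx 5), next='c' -> output (5, 'c'), add 'ccc' as idx 6
Step 7: w='aa' (idx 4), end of input -> output (4, '')


Encoded: [(0, 'c'), (1, 'a'), (0, 'a'), (3, 'a'), (1, 'c'), (5, 'c'), (4, '')]


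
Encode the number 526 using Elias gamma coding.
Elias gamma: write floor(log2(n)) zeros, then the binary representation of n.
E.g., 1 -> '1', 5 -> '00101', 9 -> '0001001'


num_bits = floor(log2(526)) + 1 = 10
leading_zeros = num_bits - 1 = 9
binary(526) = 1000001110

Elias gamma(526) = '000000000' + '1000001110' = 0000000001000001110 (19 bits)


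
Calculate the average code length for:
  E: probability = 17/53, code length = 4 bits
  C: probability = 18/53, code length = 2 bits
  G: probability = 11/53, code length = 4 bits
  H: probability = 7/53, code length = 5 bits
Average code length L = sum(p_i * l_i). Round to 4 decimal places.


Weighted contributions p_i * l_i:
  E: (17/53) * 4 = 68/53
  C: (18/53) * 2 = 36/53
  G: (11/53) * 4 = 44/53
  H: (7/53) * 5 = 35/53
Sum = (68 + 36 + 44 + 35)/53 = 183/53

L = 183/53 = 3.4528 bits/symbol


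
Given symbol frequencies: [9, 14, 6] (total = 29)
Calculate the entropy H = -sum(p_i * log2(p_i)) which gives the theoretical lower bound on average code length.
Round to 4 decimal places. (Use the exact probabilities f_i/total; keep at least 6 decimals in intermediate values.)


Per-symbol terms -p_i * log2(p_i) with p_i = f_i/29:
  p = 9/29 = 0.310345: log2(p) = -1.688056, -p*log2(p) = 0.523879
  p = 14/29 = 0.482759: log2(p) = -1.050626, -p*log2(p) = 0.507199
  p = 6/29 = 0.206897: log2(p) = -2.273018, -p*log2(p) = 0.470280
H = 0.523879 + 0.507199 + 0.470280 = 1.501358

H = 1.5014 bits/symbol


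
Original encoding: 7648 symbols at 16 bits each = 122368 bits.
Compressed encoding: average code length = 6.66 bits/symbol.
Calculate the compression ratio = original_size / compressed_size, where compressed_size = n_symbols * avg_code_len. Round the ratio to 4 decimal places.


original_size = n_symbols * orig_bits = 7648 * 16 = 122368 bits
compressed_size = n_symbols * avg_code_len = 7648 * 6.66 = 50935.68 bits
ratio = original_size / compressed_size = 122368 / 50935.68 = 2.4024

Compression ratio = 2.4024


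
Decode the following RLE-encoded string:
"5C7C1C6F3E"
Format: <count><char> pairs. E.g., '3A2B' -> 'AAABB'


Expanding each <count><char> pair:
  5C -> 'CCCCC'
  7C -> 'CCCCCCC'
  1C -> 'C'
  6F -> 'FFFFFF'
  3E -> 'EEE'

Decoded = CCCCCCCCCCCCCFFFFFFEEE


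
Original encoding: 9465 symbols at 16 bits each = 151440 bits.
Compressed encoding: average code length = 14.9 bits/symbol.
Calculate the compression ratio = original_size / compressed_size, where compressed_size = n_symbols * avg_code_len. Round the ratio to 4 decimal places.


original_size = n_symbols * orig_bits = 9465 * 16 = 151440 bits
compressed_size = n_symbols * avg_code_len = 9465 * 14.9 = 141028.5 bits
ratio = original_size / compressed_size = 151440 / 141028.5 = 1.0738

Compression ratio = 1.0738


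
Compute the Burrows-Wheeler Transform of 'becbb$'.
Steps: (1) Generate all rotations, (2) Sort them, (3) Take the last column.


Rotations (sorted):
  0: $becbb -> last char: b
  1: b$becb -> last char: b
  2: bb$bec -> last char: c
  3: becbb$ -> last char: $
  4: cbb$be -> last char: e
  5: ecbb$b -> last char: b


BWT = bbc$eb


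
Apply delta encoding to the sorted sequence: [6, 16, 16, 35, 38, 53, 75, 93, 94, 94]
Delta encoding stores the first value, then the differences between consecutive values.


First value: 6
Deltas:
  16 - 6 = 10
  16 - 16 = 0
  35 - 16 = 19
  38 - 35 = 3
  53 - 38 = 15
  75 - 53 = 22
  93 - 75 = 18
  94 - 93 = 1
  94 - 94 = 0


Delta encoded: [6, 10, 0, 19, 3, 15, 22, 18, 1, 0]


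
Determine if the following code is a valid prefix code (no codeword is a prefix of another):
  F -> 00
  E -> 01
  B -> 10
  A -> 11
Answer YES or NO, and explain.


Checking each pair (does one codeword prefix another?):
  F='00' vs E='01': no prefix
  F='00' vs B='10': no prefix
  F='00' vs A='11': no prefix
  E='01' vs F='00': no prefix
  E='01' vs B='10': no prefix
  E='01' vs A='11': no prefix
  B='10' vs F='00': no prefix
  B='10' vs E='01': no prefix
  B='10' vs A='11': no prefix
  A='11' vs F='00': no prefix
  A='11' vs E='01': no prefix
  A='11' vs B='10': no prefix
No violation found over all pairs.

YES -- this is a valid prefix code. No codeword is a prefix of any other codeword.


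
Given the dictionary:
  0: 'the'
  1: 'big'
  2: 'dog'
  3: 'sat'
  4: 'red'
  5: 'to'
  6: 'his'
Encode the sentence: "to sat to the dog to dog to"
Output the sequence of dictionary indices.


Look up each word in the dictionary:
  'to' -> 5
  'sat' -> 3
  'to' -> 5
  'the' -> 0
  'dog' -> 2
  'to' -> 5
  'dog' -> 2
  'to' -> 5

Encoded: [5, 3, 5, 0, 2, 5, 2, 5]


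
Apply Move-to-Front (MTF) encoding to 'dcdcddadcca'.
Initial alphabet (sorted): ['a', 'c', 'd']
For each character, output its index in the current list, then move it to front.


MTF encoding:
'd': index 2 in ['a', 'c', 'd'] -> ['d', 'a', 'c']
'c': index 2 in ['d', 'a', 'c'] -> ['c', 'd', 'a']
'd': index 1 in ['c', 'd', 'a'] -> ['d', 'c', 'a']
'c': index 1 in ['d', 'c', 'a'] -> ['c', 'd', 'a']
'd': index 1 in ['c', 'd', 'a'] -> ['d', 'c', 'a']
'd': index 0 in ['d', 'c', 'a'] -> ['d', 'c', 'a']
'a': index 2 in ['d', 'c', 'a'] -> ['a', 'd', 'c']
'd': index 1 in ['a', 'd', 'c'] -> ['d', 'a', 'c']
'c': index 2 in ['d', 'a', 'c'] -> ['c', 'd', 'a']
'c': index 0 in ['c', 'd', 'a'] -> ['c', 'd', 'a']
'a': index 2 in ['c', 'd', 'a'] -> ['a', 'c', 'd']


Output: [2, 2, 1, 1, 1, 0, 2, 1, 2, 0, 2]


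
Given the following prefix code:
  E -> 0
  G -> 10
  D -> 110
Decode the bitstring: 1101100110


Decoding step by step:
Bits 110 -> D
Bits 110 -> D
Bits 0 -> E
Bits 110 -> D


Decoded message: DDED


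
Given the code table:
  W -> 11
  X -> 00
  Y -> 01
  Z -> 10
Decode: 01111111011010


Decoding:
01 -> Y
11 -> W
11 -> W
11 -> W
01 -> Y
10 -> Z
10 -> Z


Result: YWWWYZZ


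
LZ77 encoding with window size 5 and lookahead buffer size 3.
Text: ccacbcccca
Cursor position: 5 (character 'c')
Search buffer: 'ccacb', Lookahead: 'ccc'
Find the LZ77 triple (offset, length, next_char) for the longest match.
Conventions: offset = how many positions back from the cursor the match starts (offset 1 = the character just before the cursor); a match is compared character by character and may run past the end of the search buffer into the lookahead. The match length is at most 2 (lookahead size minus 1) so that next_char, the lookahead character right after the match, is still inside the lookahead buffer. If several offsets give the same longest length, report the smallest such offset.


Try each offset into the search buffer:
  offset=1 (pos 4, char 'b'): match length 0
  offset=2 (pos 3, char 'c'): match length 1
  offset=3 (pos 2, char 'a'): match length 0
  offset=4 (pos 1, char 'c'): match length 1
  offset=5 (pos 0, char 'c'): match length 2
Longest match has length 2 at offset 5.
next_char = character at position 5 + 2 = 7 -> 'c'

Best match: offset=5, length=2 (matching 'cc' starting at position 0)
LZ77 triple: (5, 2, 'c')


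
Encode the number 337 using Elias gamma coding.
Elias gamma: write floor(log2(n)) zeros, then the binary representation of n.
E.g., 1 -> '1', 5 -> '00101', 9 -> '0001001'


num_bits = floor(log2(337)) + 1 = 9
leading_zeros = num_bits - 1 = 8
binary(337) = 101010001

Elias gamma(337) = '00000000' + '101010001' = 00000000101010001 (17 bits)


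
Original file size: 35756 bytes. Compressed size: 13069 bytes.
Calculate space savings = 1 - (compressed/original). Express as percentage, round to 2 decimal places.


ratio = compressed/original = 13069/35756 = 0.365505
savings = 1 - ratio = 1 - 0.365505 = 0.634495
as a percentage: 0.634495 * 100 = 63.45%

Space savings = 1 - 13069/35756 = 63.45%


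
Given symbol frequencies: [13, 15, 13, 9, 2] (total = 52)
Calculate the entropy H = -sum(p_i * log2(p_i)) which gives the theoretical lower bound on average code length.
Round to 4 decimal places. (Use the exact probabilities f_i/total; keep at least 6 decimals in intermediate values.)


Per-symbol terms -p_i * log2(p_i) with p_i = f_i/52:
  p = 13/52 = 0.250000: log2(p) = -2.000000, -p*log2(p) = 0.500000
  p = 15/52 = 0.288462: log2(p) = -1.793549, -p*log2(p) = 0.517370
  p = 13/52 = 0.250000: log2(p) = -2.000000, -p*log2(p) = 0.500000
  p = 9/52 = 0.173077: log2(p) = -2.530515, -p*log2(p) = 0.437974
  p = 2/52 = 0.038462: log2(p) = -4.700440, -p*log2(p) = 0.180786
H = 0.500000 + 0.517370 + 0.500000 + 0.437974 + 0.180786 = 2.136130

H = 2.1361 bits/symbol


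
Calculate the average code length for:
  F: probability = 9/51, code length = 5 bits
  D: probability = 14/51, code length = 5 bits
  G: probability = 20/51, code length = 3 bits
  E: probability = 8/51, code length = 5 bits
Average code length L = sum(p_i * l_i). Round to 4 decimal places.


Weighted contributions p_i * l_i:
  F: (9/51) * 5 = 45/51
  D: (14/51) * 5 = 70/51
  G: (20/51) * 3 = 60/51
  E: (8/51) * 5 = 40/51
Sum = (45 + 70 + 60 + 40)/51 = 215/51

L = 215/51 = 4.2157 bits/symbol


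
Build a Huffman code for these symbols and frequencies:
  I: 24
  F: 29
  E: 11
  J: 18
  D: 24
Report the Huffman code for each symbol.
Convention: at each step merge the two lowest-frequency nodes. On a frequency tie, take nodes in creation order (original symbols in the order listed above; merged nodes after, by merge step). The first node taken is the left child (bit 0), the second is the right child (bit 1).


Huffman tree construction:
Step 1: Merge E(11) + J(18) = 29
Step 2: Merge I(24) + D(24) = 48
Step 3: Merge F(29) + (E+J)(29) = 58
Step 4: Merge (I+D)(48) + (F+(E+J))(58) = 106
Read each symbol's code off the tree from the root (left child = 0, right child = 1).

Codes:
  I: 00 (length 2)
  F: 10 (length 2)
  E: 110 (length 3)
  J: 111 (length 3)
  D: 01 (length 2)
Average code length: 241/106 = 2.2736 bits/symbol


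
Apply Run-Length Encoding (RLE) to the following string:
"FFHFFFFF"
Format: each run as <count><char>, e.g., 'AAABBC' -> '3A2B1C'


Scanning runs left to right:
  i=0: run of 'F' x 2 -> '2F'
  i=2: run of 'H' x 1 -> '1H'
  i=3: run of 'F' x 5 -> '5F'

RLE = 2F1H5F


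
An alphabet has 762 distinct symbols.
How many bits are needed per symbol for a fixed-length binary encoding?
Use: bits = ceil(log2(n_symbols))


log2(762) = 9.5736
Bracket: 2^9 = 512 < 762 <= 2^10 = 1024
So ceil(log2(762)) = 10

bits = ceil(log2(762)) = ceil(9.5736) = 10 bits


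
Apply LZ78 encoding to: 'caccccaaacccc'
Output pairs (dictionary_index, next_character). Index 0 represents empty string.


LZ78 encoding steps:
Dictionary: {0: ''}
Step 1: w='' (idx 0), next='c' -> output (0, 'c'), add 'c' as idx 1
Step 2: w='' (idx 0), next='a' -> output (0, 'a'), add 'a' as idx 2
Step 3: w='c' (idx 1), next='c' -> output (1, 'c'), add 'cc' as idx 3
Step 4: w='cc' (idx 3), next='a' -> output (3, 'a'), add 'cca' as idx 4
Step 5: w='a' (idx 2), next='a' -> output (2, 'a'), add 'aa' as idx 5
Step 6: w='cc' (idx 3), next='c' -> output (3, 'c'), add 'ccc' as idx 6
Step 7: w='c' (idx 1), end of input -> output (1, '')


Encoded: [(0, 'c'), (0, 'a'), (1, 'c'), (3, 'a'), (2, 'a'), (3, 'c'), (1, '')]


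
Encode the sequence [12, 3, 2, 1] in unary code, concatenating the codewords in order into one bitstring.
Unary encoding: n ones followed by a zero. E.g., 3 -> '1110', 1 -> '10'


Encode each number as n ones followed by a terminating 0:
  12 -> 1111111111110 (13 bits)
  3 -> 1110 (4 bits)
  2 -> 110 (3 bits)
  1 -> 10 (2 bits)
Total length = 13 + 4 + 3 + 2 = 22 bits.

Unary([12, 3, 2, 1]) = 1111111111110111011010 (22 bits)


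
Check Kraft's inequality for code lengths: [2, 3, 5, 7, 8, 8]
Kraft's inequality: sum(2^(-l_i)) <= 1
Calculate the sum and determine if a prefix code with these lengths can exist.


Sum = 2^(-2) + 2^(-3) + 2^(-5) + 2^(-7) + 2^(-8) + 2^(-8)
    = 0.25 + 0.125 + 0.03125 + 0.0078125 + 0.00390625 + 0.00390625
    = 108/256 = 0.421875
Since 0.421875 <= 1, Kraft's inequality IS satisfied.
A prefix code with these lengths CAN exist.

Kraft sum = 0.421875. Satisfied.


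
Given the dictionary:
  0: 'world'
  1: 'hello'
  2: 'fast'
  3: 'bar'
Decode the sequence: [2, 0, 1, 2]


Look up each index in the dictionary:
  2 -> 'fast'
  0 -> 'world'
  1 -> 'hello'
  2 -> 'fast'

Decoded: "fast world hello fast"


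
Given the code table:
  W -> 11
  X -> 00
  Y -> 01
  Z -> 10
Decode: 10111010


Decoding:
10 -> Z
11 -> W
10 -> Z
10 -> Z


Result: ZWZZ


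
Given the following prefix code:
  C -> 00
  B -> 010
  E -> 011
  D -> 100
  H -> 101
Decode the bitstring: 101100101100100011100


Decoding step by step:
Bits 101 -> H
Bits 100 -> D
Bits 101 -> H
Bits 100 -> D
Bits 100 -> D
Bits 011 -> E
Bits 100 -> D


Decoded message: HDHDDED


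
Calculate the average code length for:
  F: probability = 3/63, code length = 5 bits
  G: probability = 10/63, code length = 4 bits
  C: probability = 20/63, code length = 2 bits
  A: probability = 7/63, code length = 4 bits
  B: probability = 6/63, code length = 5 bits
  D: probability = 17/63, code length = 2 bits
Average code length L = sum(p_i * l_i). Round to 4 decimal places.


Weighted contributions p_i * l_i:
  F: (3/63) * 5 = 15/63
  G: (10/63) * 4 = 40/63
  C: (20/63) * 2 = 40/63
  A: (7/63) * 4 = 28/63
  B: (6/63) * 5 = 30/63
  D: (17/63) * 2 = 34/63
Sum = (15 + 40 + 40 + 28 + 30 + 34)/63 = 187/63

L = 187/63 = 2.9683 bits/symbol


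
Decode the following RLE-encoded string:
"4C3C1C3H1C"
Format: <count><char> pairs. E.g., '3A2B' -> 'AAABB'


Expanding each <count><char> pair:
  4C -> 'CCCC'
  3C -> 'CCC'
  1C -> 'C'
  3H -> 'HHH'
  1C -> 'C'

Decoded = CCCCCCCCHHHC


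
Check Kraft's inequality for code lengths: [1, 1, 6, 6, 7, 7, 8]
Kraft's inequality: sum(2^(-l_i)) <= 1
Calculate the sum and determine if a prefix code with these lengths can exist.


Sum = 2^(-1) + 2^(-1) + 2^(-6) + 2^(-6) + 2^(-7) + 2^(-7) + 2^(-8)
    = 0.5 + 0.5 + 0.015625 + 0.015625 + 0.0078125 + 0.0078125 + 0.00390625
    = 269/256 = 1.05078125
Since 1.05078125 > 1, Kraft's inequality is NOT satisfied.
A prefix code with these lengths CANNOT exist.

Kraft sum = 1.05078125. Not satisfied.


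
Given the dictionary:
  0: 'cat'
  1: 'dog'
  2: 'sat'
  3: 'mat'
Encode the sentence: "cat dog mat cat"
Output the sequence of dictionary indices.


Look up each word in the dictionary:
  'cat' -> 0
  'dog' -> 1
  'mat' -> 3
  'cat' -> 0

Encoded: [0, 1, 3, 0]


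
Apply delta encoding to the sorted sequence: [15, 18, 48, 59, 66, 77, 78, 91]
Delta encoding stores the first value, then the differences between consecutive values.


First value: 15
Deltas:
  18 - 15 = 3
  48 - 18 = 30
  59 - 48 = 11
  66 - 59 = 7
  77 - 66 = 11
  78 - 77 = 1
  91 - 78 = 13


Delta encoded: [15, 3, 30, 11, 7, 11, 1, 13]


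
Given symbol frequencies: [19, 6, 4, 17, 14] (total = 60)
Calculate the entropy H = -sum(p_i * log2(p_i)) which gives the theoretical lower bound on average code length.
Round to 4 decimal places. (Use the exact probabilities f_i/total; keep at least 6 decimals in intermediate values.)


Per-symbol terms -p_i * log2(p_i) with p_i = f_i/60:
  p = 19/60 = 0.316667: log2(p) = -1.658963, -p*log2(p) = 0.525338
  p = 6/60 = 0.100000: log2(p) = -3.321928, -p*log2(p) = 0.332193
  p = 4/60 = 0.066667: log2(p) = -3.906891, -p*log2(p) = 0.260459
  p = 17/60 = 0.283333: log2(p) = -1.819428, -p*log2(p) = 0.515505
  p = 14/60 = 0.233333: log2(p) = -2.099536, -p*log2(p) = 0.489892
H = 0.525338 + 0.332193 + 0.260459 + 0.515505 + 0.489892 = 2.123387

H = 2.1234 bits/symbol


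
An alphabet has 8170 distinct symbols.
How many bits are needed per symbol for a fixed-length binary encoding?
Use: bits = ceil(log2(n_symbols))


log2(8170) = 12.9961
Bracket: 2^12 = 4096 < 8170 <= 2^13 = 8192
So ceil(log2(8170)) = 13

bits = ceil(log2(8170)) = ceil(12.9961) = 13 bits


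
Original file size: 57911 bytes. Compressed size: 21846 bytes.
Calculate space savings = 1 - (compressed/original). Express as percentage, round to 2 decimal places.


ratio = compressed/original = 21846/57911 = 0.377234
savings = 1 - ratio = 1 - 0.377234 = 0.622766
as a percentage: 0.622766 * 100 = 62.28%

Space savings = 1 - 21846/57911 = 62.28%


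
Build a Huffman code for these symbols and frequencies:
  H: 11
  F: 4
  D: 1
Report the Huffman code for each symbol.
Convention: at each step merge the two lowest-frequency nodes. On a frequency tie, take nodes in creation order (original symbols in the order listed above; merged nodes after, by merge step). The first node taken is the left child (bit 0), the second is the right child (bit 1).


Huffman tree construction:
Step 1: Merge D(1) + F(4) = 5
Step 2: Merge (D+F)(5) + H(11) = 16
Read each symbol's code off the tree from the root (left child = 0, right child = 1).

Codes:
  H: 1 (length 1)
  F: 01 (length 2)
  D: 00 (length 2)
Average code length: 21/16 = 1.3125 bits/symbol


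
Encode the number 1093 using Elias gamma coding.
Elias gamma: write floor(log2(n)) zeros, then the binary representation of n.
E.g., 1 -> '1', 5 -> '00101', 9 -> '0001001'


num_bits = floor(log2(1093)) + 1 = 11
leading_zeros = num_bits - 1 = 10
binary(1093) = 10001000101

Elias gamma(1093) = '0000000000' + '10001000101' = 000000000010001000101 (21 bits)


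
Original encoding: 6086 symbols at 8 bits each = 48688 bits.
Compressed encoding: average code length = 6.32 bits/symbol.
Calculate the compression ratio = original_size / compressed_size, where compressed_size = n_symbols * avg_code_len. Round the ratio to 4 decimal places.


original_size = n_symbols * orig_bits = 6086 * 8 = 48688 bits
compressed_size = n_symbols * avg_code_len = 6086 * 6.32 = 38463.52 bits
ratio = original_size / compressed_size = 48688 / 38463.52 = 1.2658

Compression ratio = 1.2658


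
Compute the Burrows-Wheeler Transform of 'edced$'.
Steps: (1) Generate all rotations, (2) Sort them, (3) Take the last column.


Rotations (sorted):
  0: $edced -> last char: d
  1: ced$ed -> last char: d
  2: d$edce -> last char: e
  3: dced$e -> last char: e
  4: ed$edc -> last char: c
  5: edced$ -> last char: $


BWT = ddeec$


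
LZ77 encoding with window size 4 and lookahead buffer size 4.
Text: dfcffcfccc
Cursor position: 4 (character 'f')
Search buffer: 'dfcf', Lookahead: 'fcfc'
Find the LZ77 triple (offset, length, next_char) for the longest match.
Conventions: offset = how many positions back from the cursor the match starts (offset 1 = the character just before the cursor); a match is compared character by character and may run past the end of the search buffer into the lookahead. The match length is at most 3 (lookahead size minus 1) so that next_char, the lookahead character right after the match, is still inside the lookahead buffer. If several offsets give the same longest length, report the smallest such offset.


Try each offset into the search buffer:
  offset=1 (pos 3, char 'f'): match length 1
  offset=2 (pos 2, char 'c'): match length 0
  offset=3 (pos 1, char 'f'): match length 3
  offset=4 (pos 0, char 'd'): match length 0
Longest match has length 3 at offset 3.
next_char = character at position 4 + 3 = 7 -> 'c'

Best match: offset=3, length=3 (matching 'fcf' starting at position 1)
LZ77 triple: (3, 3, 'c')


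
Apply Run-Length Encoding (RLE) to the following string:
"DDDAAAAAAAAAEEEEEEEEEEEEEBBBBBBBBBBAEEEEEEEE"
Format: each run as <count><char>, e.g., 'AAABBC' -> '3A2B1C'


Scanning runs left to right:
  i=0: run of 'D' x 3 -> '3D'
  i=3: run of 'A' x 9 -> '9A'
  i=12: run of 'E' x 13 -> '13E'
  i=25: run of 'B' x 10 -> '10B'
  i=35: run of 'A' x 1 -> '1A'
  i=36: run of 'E' x 8 -> '8E'

RLE = 3D9A13E10B1A8E


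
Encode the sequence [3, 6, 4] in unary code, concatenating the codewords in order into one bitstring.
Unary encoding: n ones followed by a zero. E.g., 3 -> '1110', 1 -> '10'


Encode each number as n ones followed by a terminating 0:
  3 -> 1110 (4 bits)
  6 -> 1111110 (7 bits)
  4 -> 11110 (5 bits)
Total length = 4 + 7 + 5 = 16 bits.

Unary([3, 6, 4]) = 1110111111011110 (16 bits)


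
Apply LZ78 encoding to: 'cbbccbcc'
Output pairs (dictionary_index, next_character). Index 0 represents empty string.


LZ78 encoding steps:
Dictionary: {0: ''}
Step 1: w='' (idx 0), next='c' -> output (0, 'c'), add 'c' as idx 1
Step 2: w='' (idx 0), next='b' -> output (0, 'b'), add 'b' as idx 2
Step 3: w='b' (idx 2), next='c' -> output (2, 'c'), add 'bc' as idx 3
Step 4: w='c' (idx 1), next='b' -> output (1, 'b'), add 'cb' as idx 4
Step 5: w='c' (idx 1), next='c' -> output (1, 'c'), add 'cc' as idx 5


Encoded: [(0, 'c'), (0, 'b'), (2, 'c'), (1, 'b'), (1, 'c')]


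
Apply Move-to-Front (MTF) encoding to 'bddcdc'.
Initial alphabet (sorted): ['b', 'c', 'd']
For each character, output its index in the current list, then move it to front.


MTF encoding:
'b': index 0 in ['b', 'c', 'd'] -> ['b', 'c', 'd']
'd': index 2 in ['b', 'c', 'd'] -> ['d', 'b', 'c']
'd': index 0 in ['d', 'b', 'c'] -> ['d', 'b', 'c']
'c': index 2 in ['d', 'b', 'c'] -> ['c', 'd', 'b']
'd': index 1 in ['c', 'd', 'b'] -> ['d', 'c', 'b']
'c': index 1 in ['d', 'c', 'b'] -> ['c', 'd', 'b']


Output: [0, 2, 0, 2, 1, 1]


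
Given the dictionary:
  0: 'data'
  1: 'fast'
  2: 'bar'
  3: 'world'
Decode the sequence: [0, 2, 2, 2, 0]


Look up each index in the dictionary:
  0 -> 'data'
  2 -> 'bar'
  2 -> 'bar'
  2 -> 'bar'
  0 -> 'data'

Decoded: "data bar bar bar data"


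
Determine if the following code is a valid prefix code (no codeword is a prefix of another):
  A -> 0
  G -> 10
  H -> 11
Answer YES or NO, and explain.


Checking each pair (does one codeword prefix another?):
  A='0' vs G='10': no prefix
  A='0' vs H='11': no prefix
  G='10' vs A='0': no prefix
  G='10' vs H='11': no prefix
  H='11' vs A='0': no prefix
  H='11' vs G='10': no prefix
No violation found over all pairs.

YES -- this is a valid prefix code. No codeword is a prefix of any other codeword.


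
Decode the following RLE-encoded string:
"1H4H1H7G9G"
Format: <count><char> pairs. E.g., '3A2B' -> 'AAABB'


Expanding each <count><char> pair:
  1H -> 'H'
  4H -> 'HHHH'
  1H -> 'H'
  7G -> 'GGGGGGG'
  9G -> 'GGGGGGGGG'

Decoded = HHHHHHGGGGGGGGGGGGGGGG


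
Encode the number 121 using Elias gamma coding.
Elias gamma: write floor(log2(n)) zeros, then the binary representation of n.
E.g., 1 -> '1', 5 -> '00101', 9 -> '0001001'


num_bits = floor(log2(121)) + 1 = 7
leading_zeros = num_bits - 1 = 6
binary(121) = 1111001

Elias gamma(121) = '000000' + '1111001' = 0000001111001 (13 bits)


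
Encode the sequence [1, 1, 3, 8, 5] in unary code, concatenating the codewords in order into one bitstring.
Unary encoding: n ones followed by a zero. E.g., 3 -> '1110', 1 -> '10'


Encode each number as n ones followed by a terminating 0:
  1 -> 10 (2 bits)
  1 -> 10 (2 bits)
  3 -> 1110 (4 bits)
  8 -> 111111110 (9 bits)
  5 -> 111110 (6 bits)
Total length = 2 + 2 + 4 + 9 + 6 = 23 bits.

Unary([1, 1, 3, 8, 5]) = 10101110111111110111110 (23 bits)


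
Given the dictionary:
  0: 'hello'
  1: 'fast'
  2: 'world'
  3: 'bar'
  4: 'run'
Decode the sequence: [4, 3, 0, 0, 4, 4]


Look up each index in the dictionary:
  4 -> 'run'
  3 -> 'bar'
  0 -> 'hello'
  0 -> 'hello'
  4 -> 'run'
  4 -> 'run'

Decoded: "run bar hello hello run run"


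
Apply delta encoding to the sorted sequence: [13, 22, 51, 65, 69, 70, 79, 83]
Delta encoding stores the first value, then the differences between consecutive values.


First value: 13
Deltas:
  22 - 13 = 9
  51 - 22 = 29
  65 - 51 = 14
  69 - 65 = 4
  70 - 69 = 1
  79 - 70 = 9
  83 - 79 = 4


Delta encoded: [13, 9, 29, 14, 4, 1, 9, 4]


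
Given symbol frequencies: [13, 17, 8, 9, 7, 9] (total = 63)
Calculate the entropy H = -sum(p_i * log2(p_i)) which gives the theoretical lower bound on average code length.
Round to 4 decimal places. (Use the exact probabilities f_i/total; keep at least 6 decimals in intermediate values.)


Per-symbol terms -p_i * log2(p_i) with p_i = f_i/63:
  p = 13/63 = 0.206349: log2(p) = -2.276840, -p*log2(p) = 0.469824
  p = 17/63 = 0.269841: log2(p) = -1.889817, -p*log2(p) = 0.509951
  p = 8/63 = 0.126984: log2(p) = -2.977280, -p*log2(p) = 0.378067
  p = 9/63 = 0.142857: log2(p) = -2.807355, -p*log2(p) = 0.401051
  p = 7/63 = 0.111111: log2(p) = -3.169925, -p*log2(p) = 0.352214
  p = 9/63 = 0.142857: log2(p) = -2.807355, -p*log2(p) = 0.401051
H = 0.469824 + 0.509951 + 0.378067 + 0.401051 + 0.352214 + 0.401051 = 2.512158

H = 2.5122 bits/symbol


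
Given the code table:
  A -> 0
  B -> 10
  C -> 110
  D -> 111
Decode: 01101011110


Decoding:
0 -> A
110 -> C
10 -> B
111 -> D
10 -> B


Result: ACBDB
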